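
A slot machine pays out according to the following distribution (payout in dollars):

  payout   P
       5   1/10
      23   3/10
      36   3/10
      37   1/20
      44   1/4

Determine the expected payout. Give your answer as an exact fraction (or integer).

E[X] = (1/10)·5 + (3/10)·23 + (3/10)·36 + (1/20)·37 + (1/4)·44
     = 621/20

621/20 dollars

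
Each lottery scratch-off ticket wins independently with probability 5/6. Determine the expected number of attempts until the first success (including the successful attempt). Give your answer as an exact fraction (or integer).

For a geometric distribution, E[trials] = 1/p = 1/(5/6) = 6/5.

6/5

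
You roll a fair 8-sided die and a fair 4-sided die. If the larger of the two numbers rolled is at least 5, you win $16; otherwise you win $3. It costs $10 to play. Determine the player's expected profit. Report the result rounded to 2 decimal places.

-$0.50

E[payout] = (1/2)·3 + (1/2)·16 = 19/2
Expected profit = 19/2 − 10 = -1/2 ≈ -$0.50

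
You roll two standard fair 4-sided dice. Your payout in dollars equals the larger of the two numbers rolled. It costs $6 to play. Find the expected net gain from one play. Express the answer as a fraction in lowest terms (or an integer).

Distribution of the larger of the two numbers rolled: 1 w.p. 1/16, 2 w.p. 3/16, 3 w.p. 5/16, 4 w.p. 7/16
E[payout] = (1/16)·1 + (3/16)·2 + (5/16)·3 + (7/16)·4 = 25/8
Expected profit = 25/8 − 6 = -23/8

-23/8 dollars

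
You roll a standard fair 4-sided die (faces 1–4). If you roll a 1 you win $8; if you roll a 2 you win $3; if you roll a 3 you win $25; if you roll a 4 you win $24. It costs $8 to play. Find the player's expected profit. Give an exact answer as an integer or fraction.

E[payout] = (1/4)·3 + (1/4)·8 + (1/4)·24 + (1/4)·25 = 15
Expected profit = 15 − 8 = 7

$7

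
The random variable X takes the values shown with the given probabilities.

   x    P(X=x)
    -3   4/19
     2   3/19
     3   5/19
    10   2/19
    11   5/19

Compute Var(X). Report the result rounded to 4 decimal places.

E[X] = (4/19)·(-3) + (3/19)·2 + (5/19)·3 + (2/19)·10 + (5/19)·11 = 84/19
E[X²] = (4/19)·9 + (3/19)·4 + (5/19)·9 + (2/19)·100 + (5/19)·121 = 898/19
Var(X) = 898/19 − (84/19)² = 10006/361 ≈ 27.7175

27.7175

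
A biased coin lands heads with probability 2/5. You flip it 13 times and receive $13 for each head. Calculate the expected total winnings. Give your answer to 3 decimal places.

$67.600

E[#heads] = 13·2/5 = 26/5 (linearity over flips).
E[winnings] = 13·26/5 = 338/5.
≈ 67.600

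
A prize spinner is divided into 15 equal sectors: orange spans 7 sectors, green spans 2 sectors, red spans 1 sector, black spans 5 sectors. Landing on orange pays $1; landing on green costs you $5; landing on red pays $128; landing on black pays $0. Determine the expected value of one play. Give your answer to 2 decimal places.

E[payout] = (7/15)·1 + (2/15)·(-5) + (1/15)·128 + (5/15)·0 = 25/3
≈ $8.33

$8.33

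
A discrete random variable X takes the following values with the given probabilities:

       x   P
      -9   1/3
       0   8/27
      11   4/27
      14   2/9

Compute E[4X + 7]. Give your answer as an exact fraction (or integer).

E[4x+7] = (1/3)·(-29) + (8/27)·7 + (4/27)·51 + (2/9)·63
     = 377/27

377/27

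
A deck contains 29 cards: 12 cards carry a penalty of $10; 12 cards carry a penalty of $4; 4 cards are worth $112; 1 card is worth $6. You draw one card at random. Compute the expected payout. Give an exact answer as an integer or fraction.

E[payout] = (12/29)·(-10) + (12/29)·(-4) + (4/29)·112 + (1/29)·6 = 286/29

286/29 dollars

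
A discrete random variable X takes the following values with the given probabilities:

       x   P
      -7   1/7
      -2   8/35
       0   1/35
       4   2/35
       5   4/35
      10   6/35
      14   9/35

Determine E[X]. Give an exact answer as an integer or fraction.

163/35

E[X] = (1/7)·(-7) + (8/35)·(-2) + (1/35)·0 + (2/35)·4 + (4/35)·5 + (6/35)·10 + (9/35)·14
     = 163/35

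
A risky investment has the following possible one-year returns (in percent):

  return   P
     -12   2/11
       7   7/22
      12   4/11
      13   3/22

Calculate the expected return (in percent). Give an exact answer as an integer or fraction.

E[X] = (2/11)·(-12) + (7/22)·7 + (4/11)·12 + (3/22)·13
     = 68/11

68/11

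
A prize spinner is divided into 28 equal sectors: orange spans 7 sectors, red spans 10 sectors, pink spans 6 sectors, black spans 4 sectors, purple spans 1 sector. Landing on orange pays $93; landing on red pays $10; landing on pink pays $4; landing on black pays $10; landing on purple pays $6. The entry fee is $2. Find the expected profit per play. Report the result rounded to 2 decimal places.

E[payout] = (7/28)·93 + (10/28)·10 + (6/28)·4 + (4/28)·10 + (1/28)·6 = 821/28
Expected profit = 821/28 − 2 = 765/28 ≈ $27.32

$27.32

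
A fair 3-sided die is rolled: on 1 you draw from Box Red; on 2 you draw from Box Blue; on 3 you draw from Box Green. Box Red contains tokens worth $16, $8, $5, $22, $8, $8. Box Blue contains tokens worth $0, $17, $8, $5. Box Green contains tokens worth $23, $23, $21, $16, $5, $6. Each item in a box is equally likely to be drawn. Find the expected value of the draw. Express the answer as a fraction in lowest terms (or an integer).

103/9 dollars

E[X | Box Red] = (16 + 8 + 5 + 22 + 8 + 8)/6 = 67/6
E[X | Box Blue] = (0 + 17 + 8 + 5)/4 = 15/2
E[X | Box Green] = (23 + 23 + 21 + 16 + 5 + 6)/6 = 47/3
E[X] = (1/3)·67/6 + (1/3)·15/2 + (1/3)·47/3 = 103/9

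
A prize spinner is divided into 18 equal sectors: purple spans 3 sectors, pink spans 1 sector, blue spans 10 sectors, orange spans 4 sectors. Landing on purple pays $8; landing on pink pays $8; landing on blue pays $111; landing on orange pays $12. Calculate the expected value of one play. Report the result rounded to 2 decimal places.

E[payout] = (3/18)·8 + (1/18)·8 + (10/18)·111 + (4/18)·12 = 595/9
≈ $66.11

$66.11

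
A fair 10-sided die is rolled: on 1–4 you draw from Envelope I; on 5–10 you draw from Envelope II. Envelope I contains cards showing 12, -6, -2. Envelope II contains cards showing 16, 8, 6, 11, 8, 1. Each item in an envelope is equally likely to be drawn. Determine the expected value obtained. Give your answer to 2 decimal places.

5.53

E[X | Envelope I] = (12 − 6 − 2)/3 = 4/3
E[X | Envelope II] = (16 + 8 + 6 + 11 + 8 + 1)/6 = 25/3
E[X] = (2/5)·4/3 + (3/5)·25/3 = 83/15 ≈ 5.53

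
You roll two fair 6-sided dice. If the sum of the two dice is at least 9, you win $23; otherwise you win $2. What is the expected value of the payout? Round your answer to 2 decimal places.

E[payout] = (13/18)·2 + (5/18)·23 = 47/6
≈ $7.83

$7.83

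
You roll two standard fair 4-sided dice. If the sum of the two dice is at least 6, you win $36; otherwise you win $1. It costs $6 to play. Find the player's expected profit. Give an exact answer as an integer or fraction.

E[payout] = (5/8)·1 + (3/8)·36 = 113/8
Expected profit = 113/8 − 6 = 65/8

65/8 dollars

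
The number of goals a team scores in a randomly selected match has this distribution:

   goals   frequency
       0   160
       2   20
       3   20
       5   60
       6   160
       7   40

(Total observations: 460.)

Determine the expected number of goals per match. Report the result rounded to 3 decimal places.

Total = 460, so P(goals=0) = 160/460, etc.
E[X] = (8/23)·0 + (1/23)·2 + (1/23)·3 + (3/23)·5 + (8/23)·6 + (2/23)·7
     = 82/23 ≈ 3.565

3.565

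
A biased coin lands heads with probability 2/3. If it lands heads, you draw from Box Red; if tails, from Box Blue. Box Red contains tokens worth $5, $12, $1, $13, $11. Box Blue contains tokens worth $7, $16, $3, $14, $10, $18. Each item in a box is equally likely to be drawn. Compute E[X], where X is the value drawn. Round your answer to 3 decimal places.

E[X | Box Red] = (5 + 12 + 1 + 13 + 11)/5 = 42/5
E[X | Box Blue] = (7 + 16 + 3 + 14 + 10 + 18)/6 = 34/3
E[X] = (2/3)·42/5 + (1/3)·34/3 = 422/45 ≈ 9.378

$9.378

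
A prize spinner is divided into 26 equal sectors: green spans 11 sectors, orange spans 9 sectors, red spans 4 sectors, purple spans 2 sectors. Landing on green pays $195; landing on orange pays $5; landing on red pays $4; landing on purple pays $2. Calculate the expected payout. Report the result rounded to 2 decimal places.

E[payout] = (11/26)·195 + (9/26)·5 + (4/26)·4 + (2/26)·2 = 85
≈ $85.00

$85.00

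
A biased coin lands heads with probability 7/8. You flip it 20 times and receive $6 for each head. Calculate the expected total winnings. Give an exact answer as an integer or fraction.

$105

E[#heads] = 20·7/8 = 35/2 (linearity over flips).
E[winnings] = 6·35/2 = 105.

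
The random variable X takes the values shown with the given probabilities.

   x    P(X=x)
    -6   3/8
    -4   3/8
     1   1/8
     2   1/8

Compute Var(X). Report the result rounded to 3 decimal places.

E[X] = (3/8)·(-6) + (3/8)·(-4) + (1/8)·1 + (1/8)·2 = -27/8
E[X²] = (3/8)·36 + (3/8)·16 + (1/8)·1 + (1/8)·4 = 161/8
Var(X) = 161/8 − (-27/8)² = 559/64 ≈ 8.734

8.734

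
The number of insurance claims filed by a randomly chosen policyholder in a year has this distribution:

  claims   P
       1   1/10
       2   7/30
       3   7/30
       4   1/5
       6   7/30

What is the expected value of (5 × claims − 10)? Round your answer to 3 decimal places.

E[5x-10] = (1/10)·(-5) + (7/30)·0 + (7/30)·5 + (1/5)·10 + (7/30)·20
     = 22/3 ≈ 7.333

7.333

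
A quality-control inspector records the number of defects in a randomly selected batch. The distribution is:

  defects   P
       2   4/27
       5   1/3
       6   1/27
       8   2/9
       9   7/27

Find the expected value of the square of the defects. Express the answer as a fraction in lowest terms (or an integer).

E[X²] = (4/27)·4 + (1/3)·25 + (1/27)·36 + (2/9)·64 + (7/27)·81
     = 1228/27

1228/27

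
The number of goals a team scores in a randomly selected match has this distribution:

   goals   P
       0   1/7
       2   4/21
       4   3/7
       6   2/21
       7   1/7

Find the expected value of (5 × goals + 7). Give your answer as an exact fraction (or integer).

76/3

E[5x+7] = (1/7)·7 + (4/21)·17 + (3/7)·27 + (2/21)·37 + (1/7)·42
     = 76/3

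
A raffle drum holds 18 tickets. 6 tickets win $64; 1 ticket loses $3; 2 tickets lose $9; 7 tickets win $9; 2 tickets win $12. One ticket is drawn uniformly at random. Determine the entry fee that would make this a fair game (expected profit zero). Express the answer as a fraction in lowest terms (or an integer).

$25

E[payout] = (6/18)·64 + (1/18)·(-3) + (2/18)·(-9) + (7/18)·9 + (2/18)·12 = 25
Fair fee = E[payout] = 25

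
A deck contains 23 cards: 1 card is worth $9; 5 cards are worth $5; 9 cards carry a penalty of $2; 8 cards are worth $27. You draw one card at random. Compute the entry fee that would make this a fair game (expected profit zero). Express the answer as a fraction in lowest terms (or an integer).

E[payout] = (1/23)·9 + (5/23)·5 + (9/23)·(-2) + (8/23)·27 = 232/23
Fair fee = E[payout] = 232/23

232/23 dollars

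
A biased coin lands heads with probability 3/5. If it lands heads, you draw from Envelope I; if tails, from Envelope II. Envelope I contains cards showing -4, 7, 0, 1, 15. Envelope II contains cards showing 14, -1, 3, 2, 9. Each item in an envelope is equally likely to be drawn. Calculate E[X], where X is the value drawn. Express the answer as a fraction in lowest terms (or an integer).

E[X | Envelope I] = (-4 + 7 + 0 + 1 + 15)/5 = 19/5
E[X | Envelope II] = (14 − 1 + 3 + 2 + 9)/5 = 27/5
E[X] = (3/5)·19/5 + (2/5)·27/5 = 111/25

111/25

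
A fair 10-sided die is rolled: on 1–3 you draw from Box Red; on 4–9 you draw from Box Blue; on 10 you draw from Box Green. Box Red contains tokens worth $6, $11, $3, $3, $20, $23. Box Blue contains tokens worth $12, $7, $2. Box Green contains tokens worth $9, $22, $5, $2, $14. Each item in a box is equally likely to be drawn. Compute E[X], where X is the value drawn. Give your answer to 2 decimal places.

E[X | Box Red] = (6 + 11 + 3 + 3 + 20 + 23)/6 = 11
E[X | Box Blue] = (12 + 7 + 2)/3 = 7
E[X | Box Green] = (9 + 22 + 5 + 2 + 14)/5 = 52/5
E[X] = (3/10)·11 + (3/5)·7 + (1/10)·52/5 = 427/50 ≈ 8.54

$8.54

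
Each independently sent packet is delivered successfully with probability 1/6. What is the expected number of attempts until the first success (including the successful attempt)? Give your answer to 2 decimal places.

For a geometric distribution, E[trials] = 1/p = 1/(1/6) = 6.
≈ 6.00

6.00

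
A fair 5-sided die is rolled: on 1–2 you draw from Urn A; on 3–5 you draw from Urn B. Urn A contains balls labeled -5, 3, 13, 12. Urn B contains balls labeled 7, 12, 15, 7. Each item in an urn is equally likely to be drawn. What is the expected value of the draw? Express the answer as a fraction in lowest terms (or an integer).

E[X | Urn A] = (-5 + 3 + 13 + 12)/4 = 23/4
E[X | Urn B] = (7 + 12 + 15 + 7)/4 = 41/4
E[X] = (2/5)·23/4 + (3/5)·41/4 = 169/20

169/20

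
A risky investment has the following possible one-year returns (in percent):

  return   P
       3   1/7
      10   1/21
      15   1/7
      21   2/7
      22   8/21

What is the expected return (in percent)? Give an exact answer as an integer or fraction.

E[X] = (1/7)·3 + (1/21)·10 + (1/7)·15 + (2/7)·21 + (8/21)·22
     = 122/7

122/7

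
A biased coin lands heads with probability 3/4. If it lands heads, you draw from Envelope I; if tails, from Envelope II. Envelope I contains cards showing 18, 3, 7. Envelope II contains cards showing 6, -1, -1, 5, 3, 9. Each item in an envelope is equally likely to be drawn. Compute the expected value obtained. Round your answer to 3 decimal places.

E[X | Envelope I] = (18 + 3 + 7)/3 = 28/3
E[X | Envelope II] = (6 − 1 − 1 + 5 + 3 + 9)/6 = 7/2
E[X] = (3/4)·28/3 + (1/4)·7/2 = 63/8 ≈ 7.875

7.875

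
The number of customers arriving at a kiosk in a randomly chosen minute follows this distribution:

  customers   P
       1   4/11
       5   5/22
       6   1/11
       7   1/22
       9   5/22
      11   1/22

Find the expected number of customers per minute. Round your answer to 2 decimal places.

E[X] = (4/11)·1 + (5/22)·5 + (1/11)·6 + (1/22)·7 + (5/22)·9 + (1/22)·11
     = 54/11 ≈ 4.91

4.91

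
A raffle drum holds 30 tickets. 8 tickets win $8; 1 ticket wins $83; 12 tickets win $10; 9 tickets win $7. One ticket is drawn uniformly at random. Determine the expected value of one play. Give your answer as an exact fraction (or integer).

E[payout] = (8/30)·8 + (1/30)·83 + (12/30)·10 + (9/30)·7 = 11

$11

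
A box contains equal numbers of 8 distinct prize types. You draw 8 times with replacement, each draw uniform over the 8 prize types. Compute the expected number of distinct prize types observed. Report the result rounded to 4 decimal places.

Let Xⱼ=1 if type j appears at least once. P(Xⱼ=1) = 1 − ((8−1)/8)^8 = 11012415/16777216.
E[#distinct] = 8·11012415/16777216 = 11012415/2097152.
≈ 5.2511

5.2511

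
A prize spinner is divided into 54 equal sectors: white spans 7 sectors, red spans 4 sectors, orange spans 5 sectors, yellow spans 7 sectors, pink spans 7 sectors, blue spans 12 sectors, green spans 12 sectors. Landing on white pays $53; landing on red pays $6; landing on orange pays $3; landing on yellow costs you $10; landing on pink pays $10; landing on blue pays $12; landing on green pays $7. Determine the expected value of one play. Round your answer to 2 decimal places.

E[payout] = (7/54)·53 + (4/54)·6 + (5/54)·3 + (7/54)·(-10) + (7/54)·10 + (12/54)·12 + (12/54)·7 = 319/27
≈ $11.81

$11.81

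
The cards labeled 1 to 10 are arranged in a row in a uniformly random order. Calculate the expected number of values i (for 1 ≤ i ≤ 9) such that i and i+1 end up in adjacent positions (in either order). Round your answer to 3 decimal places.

1.800

For each i ∈ {1,…,9}, let Xᵢ = 1 if i and i+1 are adjacent. P(Xᵢ=1) = 2·(10−1)!/10! = 2/10.
By linearity, E[ΣXᵢ] = (9)·(2/10) = 9/5.
≈ 1.800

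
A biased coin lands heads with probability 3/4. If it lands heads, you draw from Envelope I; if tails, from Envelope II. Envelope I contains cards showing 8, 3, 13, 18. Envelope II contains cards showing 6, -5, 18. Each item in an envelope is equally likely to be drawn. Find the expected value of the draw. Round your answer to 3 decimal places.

E[X | Envelope I] = (8 + 3 + 13 + 18)/4 = 21/2
E[X | Envelope II] = (6 − 5 + 18)/3 = 19/3
E[X] = (3/4)·21/2 + (1/4)·19/3 = 227/24 ≈ 9.458

9.458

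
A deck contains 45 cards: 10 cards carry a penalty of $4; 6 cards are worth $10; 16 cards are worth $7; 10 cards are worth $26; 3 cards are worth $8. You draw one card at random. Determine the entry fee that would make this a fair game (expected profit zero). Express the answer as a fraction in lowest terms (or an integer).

E[payout] = (10/45)·(-4) + (6/45)·10 + (16/45)·7 + (10/45)·26 + (3/45)·8 = 416/45
Fair fee = E[payout] = 416/45

416/45 dollars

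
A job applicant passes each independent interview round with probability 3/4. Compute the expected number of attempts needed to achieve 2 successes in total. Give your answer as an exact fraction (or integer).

By linearity (sum of 2 independent geometric waits), E[trials] = 2/p = 2/(3/4) = 8/3.

8/3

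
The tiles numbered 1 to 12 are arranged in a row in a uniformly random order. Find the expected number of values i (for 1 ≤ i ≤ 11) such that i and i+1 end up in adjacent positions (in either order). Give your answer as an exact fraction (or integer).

11/6

For each i ∈ {1,…,11}, let Xᵢ = 1 if i and i+1 are adjacent. P(Xᵢ=1) = 2·(12−1)!/12! = 2/12.
By linearity, E[ΣXᵢ] = (11)·(2/12) = 11/6.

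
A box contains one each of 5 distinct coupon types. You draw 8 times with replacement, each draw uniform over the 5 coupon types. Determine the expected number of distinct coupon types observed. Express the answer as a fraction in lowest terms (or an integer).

Let Xⱼ=1 if type j appears at least once. P(Xⱼ=1) = 1 − ((5−1)/5)^8 = 325089/390625.
E[#distinct] = 5·325089/390625 = 325089/78125.

325089/78125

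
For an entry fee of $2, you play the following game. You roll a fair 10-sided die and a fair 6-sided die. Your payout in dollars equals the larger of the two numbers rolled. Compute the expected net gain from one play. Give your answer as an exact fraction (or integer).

49/12 dollars

Distribution of the larger of the two numbers rolled: 1 w.p. 1/60, 2 w.p. 1/20, 3 w.p. 1/12, 4 w.p. 7/60, 5 w.p. 3/20, 6 w.p. 11/60, …
E[payout] = (1/60)·1 + (1/20)·2 + (1/12)·3 + (7/60)·4 + (3/20)·5 + (11/60)·6 + (1/10)·7 + (1/10)·8 + (1/10)·9 + (1/10)·10 = 73/12
Expected profit = 73/12 − 2 = 49/12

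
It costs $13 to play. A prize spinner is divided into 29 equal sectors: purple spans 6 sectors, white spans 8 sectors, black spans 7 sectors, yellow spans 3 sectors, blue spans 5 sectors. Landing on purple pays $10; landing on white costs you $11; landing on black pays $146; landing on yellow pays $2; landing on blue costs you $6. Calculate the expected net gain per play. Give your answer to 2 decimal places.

$20.45

E[payout] = (6/29)·10 + (8/29)·(-11) + (7/29)·146 + (3/29)·2 + (5/29)·(-6) = 970/29
Expected profit = 970/29 − 13 = 593/29 ≈ $20.45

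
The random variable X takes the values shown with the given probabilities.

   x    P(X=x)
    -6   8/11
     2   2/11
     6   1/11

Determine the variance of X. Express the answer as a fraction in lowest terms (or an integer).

E[X] = (8/11)·(-6) + (2/11)·2 + (1/11)·6 = -38/11
E[X²] = (8/11)·36 + (2/11)·4 + (1/11)·36 = 332/11
Var(X) = 332/11 − (-38/11)² = 2208/121

2208/121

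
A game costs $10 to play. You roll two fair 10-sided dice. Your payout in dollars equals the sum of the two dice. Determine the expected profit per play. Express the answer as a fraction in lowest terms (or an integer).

Distribution of the sum of the two dice: 2 w.p. 1/100, 3 w.p. 1/50, 4 w.p. 3/100, 5 w.p. 1/25, 6 w.p. 1/20, 7 w.p. 3/50, …
E[payout] = (1/100)·2 + (1/50)·3 + (3/100)·4 + (1/25)·5 + (1/20)·6 + (3/50)·7 + (7/100)·8 + (2/25)·9 + (9/100)·10 + (1/10)·11 + (9/100)·12 + (2/25)·13 + (7/100)·14 + (3/50)·15 + (1/20)·16 + (1/25)·17 + (3/100)·18 + (1/50)·19 + (1/100)·20 = 11
Expected profit = 11 − 10 = 1

$1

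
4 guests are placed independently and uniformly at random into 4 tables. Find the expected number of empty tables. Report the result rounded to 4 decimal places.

1.2656

Let Xⱼ=1 if table j is empty. P(Xⱼ=1) = ((4-1)/4)^4 = 81/256.
By linearity, E[#empty] = 4·81/256 = 81/64.
≈ 1.2656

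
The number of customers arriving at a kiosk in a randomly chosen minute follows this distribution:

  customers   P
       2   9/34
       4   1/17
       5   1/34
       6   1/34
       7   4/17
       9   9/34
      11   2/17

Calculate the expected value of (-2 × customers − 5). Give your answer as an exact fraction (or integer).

-303/17

E[-2x-5] = (9/34)·(-9) + (1/17)·(-13) + (1/34)·(-15) + (1/34)·(-17) + (4/17)·(-19) + (9/34)·(-23) + (2/17)·(-27)
     = -303/17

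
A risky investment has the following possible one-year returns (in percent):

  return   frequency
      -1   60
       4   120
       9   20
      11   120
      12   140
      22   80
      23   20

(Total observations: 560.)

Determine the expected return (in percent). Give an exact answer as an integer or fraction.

291/28

Total = 560, so P(return=-1) = 60/560, etc.
E[X] = (3/28)·(-1) + (3/14)·4 + (1/28)·9 + (3/14)·11 + (1/4)·12 + (1/7)·22 + (1/28)·23
     = 291/28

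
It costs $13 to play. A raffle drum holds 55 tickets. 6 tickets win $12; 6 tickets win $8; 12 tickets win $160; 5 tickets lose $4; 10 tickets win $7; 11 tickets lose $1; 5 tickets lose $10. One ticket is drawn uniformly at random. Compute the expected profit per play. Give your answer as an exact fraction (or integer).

1314/55 dollars

E[payout] = (6/55)·12 + (6/55)·8 + (12/55)·160 + (5/55)·(-4) + (10/55)·7 + (11/55)·(-1) + (5/55)·(-10) = 2029/55
Expected profit = 2029/55 − 13 = 1314/55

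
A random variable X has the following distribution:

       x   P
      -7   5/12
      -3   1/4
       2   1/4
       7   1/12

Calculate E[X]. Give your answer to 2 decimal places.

-2.58

E[X] = (5/12)·(-7) + (1/4)·(-3) + (1/4)·2 + (1/12)·7
     = -31/12 ≈ -2.58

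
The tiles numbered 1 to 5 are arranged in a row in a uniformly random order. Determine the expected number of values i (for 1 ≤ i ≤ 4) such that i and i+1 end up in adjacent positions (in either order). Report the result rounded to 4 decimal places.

1.6000

For each i ∈ {1,…,4}, let Xᵢ = 1 if i and i+1 are adjacent. P(Xᵢ=1) = 2·(5−1)!/5! = 2/5.
By linearity, E[ΣXᵢ] = (4)·(2/5) = 8/5.
≈ 1.6000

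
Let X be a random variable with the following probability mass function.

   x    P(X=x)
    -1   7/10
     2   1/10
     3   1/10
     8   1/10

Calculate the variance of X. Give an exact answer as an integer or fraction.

E[X] = (7/10)·(-1) + (1/10)·2 + (1/10)·3 + (1/10)·8 = 3/5
E[X²] = (7/10)·1 + (1/10)·4 + (1/10)·9 + (1/10)·64 = 42/5
Var(X) = 42/5 − (3/5)² = 201/25

201/25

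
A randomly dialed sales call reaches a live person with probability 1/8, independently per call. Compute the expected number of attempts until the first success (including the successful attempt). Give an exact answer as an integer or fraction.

8

For a geometric distribution, E[trials] = 1/p = 1/(1/8) = 8.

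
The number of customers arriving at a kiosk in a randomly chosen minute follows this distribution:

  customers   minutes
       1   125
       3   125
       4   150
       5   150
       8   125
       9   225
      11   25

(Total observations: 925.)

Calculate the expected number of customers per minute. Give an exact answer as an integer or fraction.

Total = 925, so P(customers=1) = 125/925, etc.
E[X] = (5/37)·1 + (5/37)·3 + (6/37)·4 + (6/37)·5 + (5/37)·8 + (9/37)·9 + (1/37)·11
     = 206/37

206/37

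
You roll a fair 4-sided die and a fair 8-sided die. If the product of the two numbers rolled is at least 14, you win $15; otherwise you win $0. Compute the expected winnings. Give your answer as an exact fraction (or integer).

165/32 dollars

E[payout] = (21/32)·0 + (11/32)·15 = 165/32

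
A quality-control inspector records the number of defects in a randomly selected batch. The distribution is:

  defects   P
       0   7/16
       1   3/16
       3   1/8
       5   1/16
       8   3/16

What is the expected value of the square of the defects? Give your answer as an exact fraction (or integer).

119/8

E[X²] = (7/16)·0 + (3/16)·1 + (1/8)·9 + (1/16)·25 + (3/16)·64
     = 119/8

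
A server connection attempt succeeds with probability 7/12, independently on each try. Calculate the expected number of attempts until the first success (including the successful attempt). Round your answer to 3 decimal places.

For a geometric distribution, E[trials] = 1/p = 1/(7/12) = 12/7.
≈ 1.714

1.714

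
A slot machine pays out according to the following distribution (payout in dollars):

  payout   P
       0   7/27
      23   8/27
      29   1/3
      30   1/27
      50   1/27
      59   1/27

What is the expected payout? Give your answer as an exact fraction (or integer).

584/27 dollars

E[X] = (7/27)·0 + (8/27)·23 + (1/3)·29 + (1/27)·30 + (1/27)·50 + (1/27)·59
     = 584/27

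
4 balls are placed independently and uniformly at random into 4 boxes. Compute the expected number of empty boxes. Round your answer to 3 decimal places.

1.266

Let Xⱼ=1 if box j is empty. P(Xⱼ=1) = ((4-1)/4)^4 = 81/256.
By linearity, E[#empty] = 4·81/256 = 81/64.
≈ 1.266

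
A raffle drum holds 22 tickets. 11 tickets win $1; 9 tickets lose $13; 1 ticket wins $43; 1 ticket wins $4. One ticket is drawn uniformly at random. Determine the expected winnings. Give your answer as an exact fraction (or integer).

E[payout] = (11/22)·1 + (9/22)·(-13) + (1/22)·43 + (1/22)·4 = -59/22

-59/22 dollars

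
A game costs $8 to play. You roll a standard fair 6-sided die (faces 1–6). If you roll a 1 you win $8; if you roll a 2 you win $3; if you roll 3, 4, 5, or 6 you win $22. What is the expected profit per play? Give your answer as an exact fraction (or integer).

E[payout] = (1/6)·3 + (1/6)·8 + (2/3)·22 = 33/2
Expected profit = 33/2 − 8 = 17/2

17/2 dollars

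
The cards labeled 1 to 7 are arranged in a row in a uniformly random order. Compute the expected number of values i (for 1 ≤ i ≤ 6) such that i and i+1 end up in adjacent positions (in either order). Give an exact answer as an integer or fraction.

For each i ∈ {1,…,6}, let Xᵢ = 1 if i and i+1 are adjacent. P(Xᵢ=1) = 2·(7−1)!/7! = 2/7.
By linearity, E[ΣXᵢ] = (6)·(2/7) = 12/7.

12/7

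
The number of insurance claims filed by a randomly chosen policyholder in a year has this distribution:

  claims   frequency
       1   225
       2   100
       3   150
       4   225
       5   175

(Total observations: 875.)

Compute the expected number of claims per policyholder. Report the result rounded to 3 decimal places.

3.029

Total = 875, so P(claims=1) = 225/875, etc.
E[X] = (9/35)·1 + (4/35)·2 + (6/35)·3 + (9/35)·4 + (1/5)·5
     = 106/35 ≈ 3.029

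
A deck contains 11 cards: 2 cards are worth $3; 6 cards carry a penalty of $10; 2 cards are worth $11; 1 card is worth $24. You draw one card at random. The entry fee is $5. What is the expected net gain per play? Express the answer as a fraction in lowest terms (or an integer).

-63/11 dollars

E[payout] = (2/11)·3 + (6/11)·(-10) + (2/11)·11 + (1/11)·24 = -8/11
Expected profit = -8/11 − 5 = -63/11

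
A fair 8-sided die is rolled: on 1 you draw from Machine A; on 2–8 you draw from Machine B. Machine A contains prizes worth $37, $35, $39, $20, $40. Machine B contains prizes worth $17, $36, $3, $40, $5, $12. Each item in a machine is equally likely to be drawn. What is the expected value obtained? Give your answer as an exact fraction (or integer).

E[X | Machine A] = (37 + 35 + 39 + 20 + 40)/5 = 171/5
E[X | Machine B] = (17 + 36 + 3 + 40 + 5 + 12)/6 = 113/6
E[X] = (1/8)·171/5 + (7/8)·113/6 = 4981/240

4981/240 dollars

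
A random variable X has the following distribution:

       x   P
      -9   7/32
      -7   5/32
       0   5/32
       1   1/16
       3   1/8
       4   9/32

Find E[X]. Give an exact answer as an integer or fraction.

E[X] = (7/32)·(-9) + (5/32)·(-7) + (5/32)·0 + (1/16)·1 + (1/8)·3 + (9/32)·4
     = -3/2

-3/2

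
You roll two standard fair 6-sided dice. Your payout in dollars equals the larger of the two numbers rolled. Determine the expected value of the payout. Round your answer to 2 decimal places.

$4.47

Distribution of the larger of the two numbers rolled: 1 w.p. 1/36, 2 w.p. 1/12, 3 w.p. 5/36, 4 w.p. 7/36, 5 w.p. 1/4, 6 w.p. 11/36
E[payout] = (1/36)·1 + (1/12)·2 + (5/36)·3 + (7/36)·4 + (1/4)·5 + (11/36)·6 = 161/36
≈ $4.47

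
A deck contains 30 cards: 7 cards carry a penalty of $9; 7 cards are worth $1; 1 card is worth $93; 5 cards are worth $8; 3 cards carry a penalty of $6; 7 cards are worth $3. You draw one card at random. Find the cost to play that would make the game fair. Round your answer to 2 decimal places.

E[payout] = (7/30)·(-9) + (7/30)·1 + (1/30)·93 + (5/30)·8 + (3/30)·(-6) + (7/30)·3 = 8/3
Fair fee = E[payout] = 8/3 ≈ $2.67

$2.67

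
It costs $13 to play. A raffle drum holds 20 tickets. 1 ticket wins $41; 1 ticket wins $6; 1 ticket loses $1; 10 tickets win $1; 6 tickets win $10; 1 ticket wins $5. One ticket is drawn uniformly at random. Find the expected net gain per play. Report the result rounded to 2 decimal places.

E[payout] = (1/20)·41 + (1/20)·6 + (1/20)·(-1) + (10/20)·1 + (6/20)·10 + (1/20)·5 = 121/20
Expected profit = 121/20 − 13 = -139/20 ≈ -$6.95

-$6.95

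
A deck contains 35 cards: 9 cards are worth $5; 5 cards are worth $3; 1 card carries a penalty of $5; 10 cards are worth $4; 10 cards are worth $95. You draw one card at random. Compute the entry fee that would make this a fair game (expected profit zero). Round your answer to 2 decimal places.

$29.86

E[payout] = (9/35)·5 + (5/35)·3 + (1/35)·(-5) + (10/35)·4 + (10/35)·95 = 209/7
Fair fee = E[payout] = 209/7 ≈ $29.86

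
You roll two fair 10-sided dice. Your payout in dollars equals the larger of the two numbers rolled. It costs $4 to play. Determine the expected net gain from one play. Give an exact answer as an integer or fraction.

Distribution of the larger of the two numbers rolled: 1 w.p. 1/100, 2 w.p. 3/100, 3 w.p. 1/20, 4 w.p. 7/100, 5 w.p. 9/100, 6 w.p. 11/100, …
E[payout] = (1/100)·1 + (3/100)·2 + (1/20)·3 + (7/100)·4 + (9/100)·5 + (11/100)·6 + (13/100)·7 + (3/20)·8 + (17/100)·9 + (19/100)·10 = 143/20
Expected profit = 143/20 − 4 = 63/20

63/20 dollars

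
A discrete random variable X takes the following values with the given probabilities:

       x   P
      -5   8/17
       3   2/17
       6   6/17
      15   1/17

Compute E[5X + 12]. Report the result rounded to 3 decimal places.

17.000

E[5x+12] = (8/17)·(-13) + (2/17)·27 + (6/17)·42 + (1/17)·87
     = 17 ≈ 17.000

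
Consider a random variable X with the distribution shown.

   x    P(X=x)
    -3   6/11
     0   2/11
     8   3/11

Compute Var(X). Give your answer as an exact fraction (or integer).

2670/121

E[X] = (6/11)·(-3) + (2/11)·0 + (3/11)·8 = 6/11
E[X²] = (6/11)·9 + (2/11)·0 + (3/11)·64 = 246/11
Var(X) = 246/11 − (6/11)² = 2670/121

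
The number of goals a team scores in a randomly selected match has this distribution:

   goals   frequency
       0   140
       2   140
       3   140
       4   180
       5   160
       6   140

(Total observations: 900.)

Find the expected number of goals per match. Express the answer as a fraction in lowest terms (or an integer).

Total = 900, so P(goals=0) = 140/900, etc.
E[X] = (7/45)·0 + (7/45)·2 + (7/45)·3 + (1/5)·4 + (8/45)·5 + (7/45)·6
     = 17/5

17/5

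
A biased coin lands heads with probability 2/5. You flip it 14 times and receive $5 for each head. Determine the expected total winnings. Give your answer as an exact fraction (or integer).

E[#heads] = 14·2/5 = 28/5 (linearity over flips).
E[winnings] = 5·28/5 = 28.

$28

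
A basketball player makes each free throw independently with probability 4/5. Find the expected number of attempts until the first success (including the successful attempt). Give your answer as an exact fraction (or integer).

5/4

For a geometric distribution, E[trials] = 1/p = 1/(4/5) = 5/4.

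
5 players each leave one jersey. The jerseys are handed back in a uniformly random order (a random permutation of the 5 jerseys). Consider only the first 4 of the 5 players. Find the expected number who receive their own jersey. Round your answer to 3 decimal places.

Let Xᵢ = 1 if person i gets their own jersey. For each i, P(Xᵢ=1) = 1/5.
By linearity of expectation, E[X₁+…+X_4] = 4·(1/5) = 4/5.
≈ 0.800

0.800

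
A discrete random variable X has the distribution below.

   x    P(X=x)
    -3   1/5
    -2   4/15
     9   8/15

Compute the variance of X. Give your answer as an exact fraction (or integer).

1468/45

E[X] = (1/5)·(-3) + (4/15)·(-2) + (8/15)·9 = 11/3
E[X²] = (1/5)·9 + (4/15)·4 + (8/15)·81 = 691/15
Var(X) = 691/15 − (11/3)² = 1468/45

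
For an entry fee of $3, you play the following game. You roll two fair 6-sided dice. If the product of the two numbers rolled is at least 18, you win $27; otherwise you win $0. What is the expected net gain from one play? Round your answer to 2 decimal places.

$4.50

E[payout] = (13/18)·0 + (5/18)·27 = 15/2
Expected profit = 15/2 − 3 = 9/2 ≈ $4.50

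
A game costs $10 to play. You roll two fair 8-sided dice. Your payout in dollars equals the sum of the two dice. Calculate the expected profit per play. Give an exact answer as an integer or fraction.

-$1

Distribution of the sum of the two dice: 2 w.p. 1/64, 3 w.p. 1/32, 4 w.p. 3/64, 5 w.p. 1/16, 6 w.p. 5/64, 7 w.p. 3/32, …
E[payout] = (1/64)·2 + (1/32)·3 + (3/64)·4 + (1/16)·5 + (5/64)·6 + (3/32)·7 + (7/64)·8 + (1/8)·9 + (7/64)·10 + (3/32)·11 + (5/64)·12 + (1/16)·13 + (3/64)·14 + (1/32)·15 + (1/64)·16 = 9
Expected profit = 9 − 10 = -1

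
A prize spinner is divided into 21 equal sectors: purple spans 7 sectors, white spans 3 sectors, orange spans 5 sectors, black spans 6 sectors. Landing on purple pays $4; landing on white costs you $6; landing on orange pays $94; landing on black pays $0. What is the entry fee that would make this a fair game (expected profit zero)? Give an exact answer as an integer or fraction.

160/7 dollars

E[payout] = (7/21)·4 + (3/21)·(-6) + (5/21)·94 + (6/21)·0 = 160/7
Fair fee = E[payout] = 160/7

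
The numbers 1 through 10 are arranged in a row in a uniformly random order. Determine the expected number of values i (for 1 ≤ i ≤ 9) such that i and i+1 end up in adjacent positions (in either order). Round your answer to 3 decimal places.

For each i ∈ {1,…,9}, let Xᵢ = 1 if i and i+1 are adjacent. P(Xᵢ=1) = 2·(10−1)!/10! = 2/10.
By linearity, E[ΣXᵢ] = (9)·(2/10) = 9/5.
≈ 1.800

1.800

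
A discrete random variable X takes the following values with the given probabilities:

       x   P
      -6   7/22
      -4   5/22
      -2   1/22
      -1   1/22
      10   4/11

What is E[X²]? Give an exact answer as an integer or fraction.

1137/22

E[X²] = (7/22)·36 + (5/22)·16 + (1/22)·4 + (1/22)·1 + (4/11)·100
     = 1137/22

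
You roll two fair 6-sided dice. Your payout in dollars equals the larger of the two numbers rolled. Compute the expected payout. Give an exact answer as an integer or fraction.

161/36 dollars

Distribution of the larger of the two numbers rolled: 1 w.p. 1/36, 2 w.p. 1/12, 3 w.p. 5/36, 4 w.p. 7/36, 5 w.p. 1/4, 6 w.p. 11/36
E[payout] = (1/36)·1 + (1/12)·2 + (5/36)·3 + (7/36)·4 + (1/4)·5 + (11/36)·6 = 161/36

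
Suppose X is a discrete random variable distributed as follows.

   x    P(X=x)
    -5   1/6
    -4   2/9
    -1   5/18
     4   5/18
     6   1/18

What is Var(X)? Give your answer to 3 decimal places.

E[X] = (1/6)·(-5) + (2/9)·(-4) + (5/18)·(-1) + (5/18)·4 + (1/18)·6 = -5/9
E[X²] = (1/6)·25 + (2/9)·16 + (5/18)·1 + (5/18)·16 + (1/18)·36 = 130/9
Var(X) = 130/9 − (-5/9)² = 1145/81 ≈ 14.136

14.136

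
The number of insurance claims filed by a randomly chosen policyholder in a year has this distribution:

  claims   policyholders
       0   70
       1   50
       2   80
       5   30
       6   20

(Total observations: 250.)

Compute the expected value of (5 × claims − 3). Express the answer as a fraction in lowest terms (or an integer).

33/5

Total = 250, so P(claims=0) = 70/250, etc.
E[5x-3] = (7/25)·(-3) + (1/5)·2 + (8/25)·7 + (3/25)·22 + (2/25)·27
     = 33/5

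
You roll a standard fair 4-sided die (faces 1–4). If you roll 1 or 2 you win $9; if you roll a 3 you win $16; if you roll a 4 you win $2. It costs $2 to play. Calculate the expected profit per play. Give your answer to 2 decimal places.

$7.00

E[payout] = (1/4)·2 + (1/2)·9 + (1/4)·16 = 9
Expected profit = 9 − 2 = 7 ≈ $7.00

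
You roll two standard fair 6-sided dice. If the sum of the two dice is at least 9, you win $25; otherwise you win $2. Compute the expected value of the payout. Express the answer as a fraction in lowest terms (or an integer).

151/18 dollars

E[payout] = (13/18)·2 + (5/18)·25 = 151/18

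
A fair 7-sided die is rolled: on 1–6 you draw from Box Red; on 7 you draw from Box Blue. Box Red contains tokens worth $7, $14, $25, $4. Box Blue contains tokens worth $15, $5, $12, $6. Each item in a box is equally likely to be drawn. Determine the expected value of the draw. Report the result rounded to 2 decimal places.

E[X | Box Red] = (7 + 14 + 25 + 4)/4 = 25/2
E[X | Box Blue] = (15 + 5 + 12 + 6)/4 = 19/2
E[X] = (6/7)·25/2 + (1/7)·19/2 = 169/14 ≈ 12.07

$12.07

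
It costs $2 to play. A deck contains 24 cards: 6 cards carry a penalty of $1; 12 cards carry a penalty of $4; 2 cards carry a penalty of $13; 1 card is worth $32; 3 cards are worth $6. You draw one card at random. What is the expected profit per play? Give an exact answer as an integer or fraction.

E[payout] = (6/24)·(-1) + (12/24)·(-4) + (2/24)·(-13) + (1/24)·32 + (3/24)·6 = -5/4
Expected profit = -5/4 − 2 = -13/4

-13/4 dollars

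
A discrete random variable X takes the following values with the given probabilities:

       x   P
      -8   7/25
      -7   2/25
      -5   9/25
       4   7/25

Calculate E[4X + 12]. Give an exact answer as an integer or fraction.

E[4x+12] = (7/25)·(-20) + (2/25)·(-16) + (9/25)·(-8) + (7/25)·28
     = -48/25

-48/25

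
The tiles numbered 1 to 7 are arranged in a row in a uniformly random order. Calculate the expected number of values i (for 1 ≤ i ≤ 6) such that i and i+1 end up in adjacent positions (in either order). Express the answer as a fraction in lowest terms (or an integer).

For each i ∈ {1,…,6}, let Xᵢ = 1 if i and i+1 are adjacent. P(Xᵢ=1) = 2·(7−1)!/7! = 2/7.
By linearity, E[ΣXᵢ] = (6)·(2/7) = 12/7.

12/7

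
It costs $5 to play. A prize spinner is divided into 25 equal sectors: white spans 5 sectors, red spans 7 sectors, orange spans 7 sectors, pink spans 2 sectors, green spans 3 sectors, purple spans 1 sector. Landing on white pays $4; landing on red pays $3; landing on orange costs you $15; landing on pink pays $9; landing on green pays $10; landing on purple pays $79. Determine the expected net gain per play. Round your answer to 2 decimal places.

E[payout] = (5/25)·4 + (7/25)·3 + (7/25)·(-15) + (2/25)·9 + (3/25)·10 + (1/25)·79 = 63/25
Expected profit = 63/25 − 5 = -62/25 ≈ -$2.48

-$2.48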